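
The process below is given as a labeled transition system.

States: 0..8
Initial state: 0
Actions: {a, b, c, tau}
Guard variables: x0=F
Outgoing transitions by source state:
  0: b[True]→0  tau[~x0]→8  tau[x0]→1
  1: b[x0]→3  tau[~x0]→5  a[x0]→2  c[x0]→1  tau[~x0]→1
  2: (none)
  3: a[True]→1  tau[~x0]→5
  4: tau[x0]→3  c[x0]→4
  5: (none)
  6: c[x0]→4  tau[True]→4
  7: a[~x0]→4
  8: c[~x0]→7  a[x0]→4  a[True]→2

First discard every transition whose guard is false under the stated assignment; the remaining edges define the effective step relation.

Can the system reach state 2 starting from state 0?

Answer: REACHABLE

Working:
10 transition(s) survive guard evaluation.
Layer 0: {0}
Layer 1: {8}  now seen {0,8}
Layer 2: {2,7}  now seen {0,2,7,8}
Layer 3: {4}  now seen {0,2,4,7,8}
R = {0,2,4,7,8}
trace reaching 2: tau·a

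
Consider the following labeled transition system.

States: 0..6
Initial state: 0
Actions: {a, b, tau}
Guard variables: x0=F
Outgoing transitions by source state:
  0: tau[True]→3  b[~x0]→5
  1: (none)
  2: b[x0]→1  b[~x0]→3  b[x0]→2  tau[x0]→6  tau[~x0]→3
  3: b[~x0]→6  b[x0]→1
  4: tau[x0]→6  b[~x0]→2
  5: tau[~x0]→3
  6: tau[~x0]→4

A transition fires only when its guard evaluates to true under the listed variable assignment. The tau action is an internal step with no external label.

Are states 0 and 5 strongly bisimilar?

Compute ~ classes (split until stable):
  P[0] = {{0,1,2,3,4,5,6}}
  P[1] = {{0,2},{1},{3,4},{5,6}}
  P[2] = {{0},{1},{2},{3},{4},{5,6}}
  P[3] = {{0},{1},{2},{3},{4},{5},{6}}
7 equivalence class(es) (converged in 4)
class of 0: {0}; class of 5: {5}

Answer: NOT BISIMILAR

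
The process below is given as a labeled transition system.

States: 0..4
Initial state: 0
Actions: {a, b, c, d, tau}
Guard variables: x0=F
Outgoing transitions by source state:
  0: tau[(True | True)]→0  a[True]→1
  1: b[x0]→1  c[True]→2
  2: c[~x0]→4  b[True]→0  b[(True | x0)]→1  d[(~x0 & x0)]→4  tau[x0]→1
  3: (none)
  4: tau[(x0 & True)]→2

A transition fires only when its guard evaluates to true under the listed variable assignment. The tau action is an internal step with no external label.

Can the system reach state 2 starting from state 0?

Guard filter leaves 6 enabled edge(s).
depth 0: {0}
depth 1: {1}  total {0,1}
depth 2: {2}  total {0,1,2}
depth 3: {4}  total {0,1,2,4}
Reach set: {0,1,2,4}
Path to 2: a·c

Answer: REACHABLE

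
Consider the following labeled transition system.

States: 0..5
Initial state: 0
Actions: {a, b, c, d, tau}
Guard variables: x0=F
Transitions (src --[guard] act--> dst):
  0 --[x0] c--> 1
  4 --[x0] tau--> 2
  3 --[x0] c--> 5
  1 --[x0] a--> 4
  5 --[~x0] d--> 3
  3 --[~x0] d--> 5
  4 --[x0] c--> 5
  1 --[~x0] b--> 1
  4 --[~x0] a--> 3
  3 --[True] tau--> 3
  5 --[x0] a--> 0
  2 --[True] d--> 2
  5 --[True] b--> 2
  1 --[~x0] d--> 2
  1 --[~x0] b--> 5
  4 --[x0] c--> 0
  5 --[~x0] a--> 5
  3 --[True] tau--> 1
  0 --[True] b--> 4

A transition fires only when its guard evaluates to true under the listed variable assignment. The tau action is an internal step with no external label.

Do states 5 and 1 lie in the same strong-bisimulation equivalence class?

Answer: NOT BISIMILAR

Working:
Bisimulation quotient by refinement:
  round 0: {{0,1,2,3,4,5}}
  round 1: {{0},{1},{2},{3},{4},{5}}
Fixed point at round 2; 6 class(es).
5∈{5}, 1∈{1}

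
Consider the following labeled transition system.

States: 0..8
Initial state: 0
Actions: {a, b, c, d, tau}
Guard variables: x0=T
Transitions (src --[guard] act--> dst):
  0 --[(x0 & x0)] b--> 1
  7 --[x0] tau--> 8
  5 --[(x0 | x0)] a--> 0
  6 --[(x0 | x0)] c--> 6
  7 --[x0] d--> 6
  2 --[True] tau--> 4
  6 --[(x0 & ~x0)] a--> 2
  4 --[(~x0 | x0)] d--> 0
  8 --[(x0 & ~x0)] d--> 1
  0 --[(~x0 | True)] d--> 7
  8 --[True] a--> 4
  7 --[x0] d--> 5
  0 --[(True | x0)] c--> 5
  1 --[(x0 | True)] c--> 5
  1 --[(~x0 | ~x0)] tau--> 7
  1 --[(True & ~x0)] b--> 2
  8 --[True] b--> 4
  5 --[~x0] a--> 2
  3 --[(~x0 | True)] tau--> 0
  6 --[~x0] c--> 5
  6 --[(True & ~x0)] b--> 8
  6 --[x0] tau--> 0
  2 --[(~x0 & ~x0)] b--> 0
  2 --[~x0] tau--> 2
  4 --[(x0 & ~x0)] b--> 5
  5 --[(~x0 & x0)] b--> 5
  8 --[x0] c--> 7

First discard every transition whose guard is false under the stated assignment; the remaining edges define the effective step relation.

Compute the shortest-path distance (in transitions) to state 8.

Answer: 2

Working:
Layered search for 8:
  Layer 0: {0}
  Layer 1: {1,5,7}
  Layer 2: {6,8}
first hit 8 at d=2 via d·tau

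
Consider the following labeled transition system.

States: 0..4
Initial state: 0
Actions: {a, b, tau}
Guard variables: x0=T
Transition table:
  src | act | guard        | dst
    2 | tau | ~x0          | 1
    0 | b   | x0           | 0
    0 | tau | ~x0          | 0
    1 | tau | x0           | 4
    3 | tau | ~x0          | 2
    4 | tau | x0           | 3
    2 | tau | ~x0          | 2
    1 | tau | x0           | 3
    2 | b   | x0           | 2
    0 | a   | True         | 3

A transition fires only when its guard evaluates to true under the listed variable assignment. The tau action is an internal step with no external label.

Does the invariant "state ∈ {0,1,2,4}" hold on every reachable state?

Answer: INVARIANT VIOLATED at state 3

Working:
Inv-set: {0,1,2,4}
Reach set: {0,3}
  0: ok
  3: VIOLATES
reach 3 via a — violates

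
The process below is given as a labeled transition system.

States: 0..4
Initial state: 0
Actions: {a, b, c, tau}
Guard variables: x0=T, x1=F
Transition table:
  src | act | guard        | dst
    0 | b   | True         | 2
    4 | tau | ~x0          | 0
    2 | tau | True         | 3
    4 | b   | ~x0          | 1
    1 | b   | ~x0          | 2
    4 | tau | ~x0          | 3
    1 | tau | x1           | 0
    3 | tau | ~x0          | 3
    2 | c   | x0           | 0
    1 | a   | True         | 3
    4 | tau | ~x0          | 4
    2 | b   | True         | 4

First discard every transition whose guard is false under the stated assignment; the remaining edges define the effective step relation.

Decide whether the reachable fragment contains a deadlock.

Reachable = {0,2,3,4}
  0: b→2  [deg 1]
  2: b→4  c→0  tau→3  [deg 3]
  3: ∅  [STUCK]
  4: ∅  [STUCK]
trace reaching 3: b·tau

Answer: DEADLOCK at state 3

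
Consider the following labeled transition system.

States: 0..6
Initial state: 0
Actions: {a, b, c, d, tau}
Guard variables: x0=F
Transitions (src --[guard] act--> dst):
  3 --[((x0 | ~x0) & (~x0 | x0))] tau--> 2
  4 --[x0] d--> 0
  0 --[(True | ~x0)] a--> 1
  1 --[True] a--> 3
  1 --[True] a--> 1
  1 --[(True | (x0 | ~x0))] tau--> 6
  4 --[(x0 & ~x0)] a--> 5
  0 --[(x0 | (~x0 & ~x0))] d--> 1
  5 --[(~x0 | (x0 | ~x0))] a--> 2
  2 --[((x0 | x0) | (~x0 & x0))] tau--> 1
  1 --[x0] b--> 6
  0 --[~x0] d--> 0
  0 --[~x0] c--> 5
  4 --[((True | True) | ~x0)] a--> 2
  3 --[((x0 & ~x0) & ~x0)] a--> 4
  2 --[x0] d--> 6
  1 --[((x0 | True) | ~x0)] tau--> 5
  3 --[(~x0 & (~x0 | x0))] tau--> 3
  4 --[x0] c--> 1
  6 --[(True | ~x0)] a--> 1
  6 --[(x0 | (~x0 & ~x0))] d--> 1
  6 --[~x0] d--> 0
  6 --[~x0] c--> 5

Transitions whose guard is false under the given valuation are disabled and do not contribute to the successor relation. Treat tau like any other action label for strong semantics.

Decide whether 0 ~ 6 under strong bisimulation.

Answer: BISIMILAR

Analysis:
Refine partition for ~:
  round 0: {{0,1,2,3,4,5,6}}
  round 1: {{0,6},{1},{2},{3},{4,5}}
5 equivalence class(es) (converged in 2)
class of 0: {0,6}; class of 6: {0,6}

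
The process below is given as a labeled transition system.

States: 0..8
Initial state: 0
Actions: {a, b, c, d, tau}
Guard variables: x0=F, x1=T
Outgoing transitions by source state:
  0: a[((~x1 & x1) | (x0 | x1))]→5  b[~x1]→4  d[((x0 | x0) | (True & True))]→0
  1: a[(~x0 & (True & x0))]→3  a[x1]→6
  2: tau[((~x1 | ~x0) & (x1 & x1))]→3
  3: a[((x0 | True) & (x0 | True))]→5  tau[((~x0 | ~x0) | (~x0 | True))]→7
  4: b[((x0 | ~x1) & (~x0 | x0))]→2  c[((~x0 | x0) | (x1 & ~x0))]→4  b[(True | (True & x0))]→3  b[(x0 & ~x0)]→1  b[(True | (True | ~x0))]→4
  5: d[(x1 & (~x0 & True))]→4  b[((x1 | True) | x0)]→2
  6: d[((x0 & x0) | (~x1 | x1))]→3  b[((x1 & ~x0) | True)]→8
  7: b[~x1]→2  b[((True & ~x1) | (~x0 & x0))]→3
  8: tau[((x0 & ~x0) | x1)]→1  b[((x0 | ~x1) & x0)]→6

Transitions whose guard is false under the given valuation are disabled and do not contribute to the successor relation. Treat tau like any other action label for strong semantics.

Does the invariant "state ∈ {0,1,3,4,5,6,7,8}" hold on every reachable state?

Inv-set: {0,1,3,4,5,6,7,8}
Reach set: {0,2,3,4,5,7}
  0: safe
  2: VIOLATES
  3: safe
  4: safe
  5: safe
  7: safe
reach 2 via a·b — violates

Answer: INVARIANT VIOLATED at state 2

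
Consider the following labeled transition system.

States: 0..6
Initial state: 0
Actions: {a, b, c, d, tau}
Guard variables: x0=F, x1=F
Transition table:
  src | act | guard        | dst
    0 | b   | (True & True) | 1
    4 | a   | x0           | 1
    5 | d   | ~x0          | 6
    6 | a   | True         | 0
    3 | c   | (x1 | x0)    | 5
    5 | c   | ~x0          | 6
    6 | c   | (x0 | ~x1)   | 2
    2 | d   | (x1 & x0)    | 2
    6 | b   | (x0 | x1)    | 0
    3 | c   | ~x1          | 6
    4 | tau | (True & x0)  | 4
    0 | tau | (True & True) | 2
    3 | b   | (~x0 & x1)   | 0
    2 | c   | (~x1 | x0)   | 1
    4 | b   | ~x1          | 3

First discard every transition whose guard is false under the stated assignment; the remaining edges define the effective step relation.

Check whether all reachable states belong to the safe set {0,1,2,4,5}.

Allowed set {0,1,2,4,5}
Reachable = {0,1,2}
  0: safe
  1: safe
  2: safe

Answer: INVARIANT HOLDS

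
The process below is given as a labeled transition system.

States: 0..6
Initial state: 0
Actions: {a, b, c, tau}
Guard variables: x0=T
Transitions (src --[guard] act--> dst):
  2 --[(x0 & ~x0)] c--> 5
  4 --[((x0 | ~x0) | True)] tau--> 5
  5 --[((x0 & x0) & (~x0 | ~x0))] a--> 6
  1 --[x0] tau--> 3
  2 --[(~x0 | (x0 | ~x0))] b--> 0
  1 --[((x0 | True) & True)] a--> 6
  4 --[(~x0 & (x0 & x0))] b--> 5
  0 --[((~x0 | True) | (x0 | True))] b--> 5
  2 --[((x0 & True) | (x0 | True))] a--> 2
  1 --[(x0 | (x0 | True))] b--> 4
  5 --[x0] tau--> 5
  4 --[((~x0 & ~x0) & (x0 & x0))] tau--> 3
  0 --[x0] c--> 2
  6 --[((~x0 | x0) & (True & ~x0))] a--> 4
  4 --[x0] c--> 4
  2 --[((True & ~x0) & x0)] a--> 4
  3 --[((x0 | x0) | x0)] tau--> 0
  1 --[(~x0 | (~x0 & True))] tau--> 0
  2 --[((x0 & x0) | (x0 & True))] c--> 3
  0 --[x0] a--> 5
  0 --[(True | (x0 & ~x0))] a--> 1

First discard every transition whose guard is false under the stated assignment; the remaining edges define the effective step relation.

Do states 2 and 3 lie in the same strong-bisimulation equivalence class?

Bisimulation quotient by refinement:
  π0 = {{0,1,2,3,4,5,6}}
  π1 = {{0,2},{1},{3,5},{4},{6}}
  π2 = {{0},{1},{2},{3},{4},{5},{6}}
Fixed point at round 3; 7 class(es).
class of 2: {2}; class of 3: {3}

Answer: NOT BISIMILAR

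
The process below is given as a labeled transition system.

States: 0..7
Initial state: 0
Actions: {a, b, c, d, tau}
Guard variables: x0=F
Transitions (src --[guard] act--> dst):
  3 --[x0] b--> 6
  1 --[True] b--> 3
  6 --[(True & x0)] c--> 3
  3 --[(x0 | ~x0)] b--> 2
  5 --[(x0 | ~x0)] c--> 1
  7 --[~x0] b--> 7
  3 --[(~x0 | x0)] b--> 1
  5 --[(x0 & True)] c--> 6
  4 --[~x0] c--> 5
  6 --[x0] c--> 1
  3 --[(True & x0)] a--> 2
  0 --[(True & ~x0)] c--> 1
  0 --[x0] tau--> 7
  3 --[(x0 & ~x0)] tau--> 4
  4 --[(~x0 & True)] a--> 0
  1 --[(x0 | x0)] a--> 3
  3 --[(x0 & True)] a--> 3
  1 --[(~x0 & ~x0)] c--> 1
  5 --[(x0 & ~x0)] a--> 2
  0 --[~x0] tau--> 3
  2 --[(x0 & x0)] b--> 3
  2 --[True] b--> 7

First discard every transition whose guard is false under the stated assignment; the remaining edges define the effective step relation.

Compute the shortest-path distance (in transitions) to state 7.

Layered search for 7:
  L0 = {0}
  L1 = {1,3}
  L2 = {2}
  L3 = {7}
depth(7)=3, e.g. tau·b·b

Answer: 3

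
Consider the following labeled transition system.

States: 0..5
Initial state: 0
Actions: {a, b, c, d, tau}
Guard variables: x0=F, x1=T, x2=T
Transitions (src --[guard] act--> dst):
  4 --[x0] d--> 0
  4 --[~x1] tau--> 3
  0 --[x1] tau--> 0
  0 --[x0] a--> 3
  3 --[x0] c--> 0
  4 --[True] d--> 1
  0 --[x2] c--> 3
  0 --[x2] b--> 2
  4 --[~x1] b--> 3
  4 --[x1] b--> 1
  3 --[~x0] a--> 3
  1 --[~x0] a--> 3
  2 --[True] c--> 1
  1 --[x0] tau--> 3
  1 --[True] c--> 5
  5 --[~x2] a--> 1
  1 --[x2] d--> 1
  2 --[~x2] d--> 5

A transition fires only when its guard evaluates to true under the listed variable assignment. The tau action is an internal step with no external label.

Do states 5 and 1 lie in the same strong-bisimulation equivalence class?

Bisimulation quotient by refinement:
  π0 = {{0,1,2,3,4,5}}
  π1 = {{0},{1},{2},{3},{4},{5}}
Fixed point at round 2; 6 class(es).
class of 5: {5}; class of 1: {1}

Answer: NOT BISIMILAR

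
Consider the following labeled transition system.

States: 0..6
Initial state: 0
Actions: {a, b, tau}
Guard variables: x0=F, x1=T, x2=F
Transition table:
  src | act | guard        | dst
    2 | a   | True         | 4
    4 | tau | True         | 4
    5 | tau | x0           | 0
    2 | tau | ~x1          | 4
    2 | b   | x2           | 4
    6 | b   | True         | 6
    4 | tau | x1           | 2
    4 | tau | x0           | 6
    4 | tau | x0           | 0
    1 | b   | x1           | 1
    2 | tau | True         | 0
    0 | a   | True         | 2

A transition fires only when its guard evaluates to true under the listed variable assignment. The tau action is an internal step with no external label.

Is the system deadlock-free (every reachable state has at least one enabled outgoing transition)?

Answer: DEADLOCK-FREE

Working:
Reachable = {0,2,4}
  0: a→2  [deg 1]
  2: a→4  tau→0  [deg 2]
  4: tau→2  tau→4  [deg 2]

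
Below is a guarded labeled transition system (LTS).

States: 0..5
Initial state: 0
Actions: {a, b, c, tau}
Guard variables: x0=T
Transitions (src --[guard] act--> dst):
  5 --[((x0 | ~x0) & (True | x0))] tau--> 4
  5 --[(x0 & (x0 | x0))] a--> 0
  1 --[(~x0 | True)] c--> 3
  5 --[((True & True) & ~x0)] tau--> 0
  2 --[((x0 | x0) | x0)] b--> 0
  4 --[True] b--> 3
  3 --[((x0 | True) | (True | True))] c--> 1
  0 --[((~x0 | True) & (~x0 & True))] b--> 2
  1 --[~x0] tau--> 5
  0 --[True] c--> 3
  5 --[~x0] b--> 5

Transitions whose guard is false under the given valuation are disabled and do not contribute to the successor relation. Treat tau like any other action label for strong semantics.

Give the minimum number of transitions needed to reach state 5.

Layered search for 5:
  L0 = {0}
  L1 = {3}
  L2 = {1}
5 never appears.

Answer: UNREACHABLE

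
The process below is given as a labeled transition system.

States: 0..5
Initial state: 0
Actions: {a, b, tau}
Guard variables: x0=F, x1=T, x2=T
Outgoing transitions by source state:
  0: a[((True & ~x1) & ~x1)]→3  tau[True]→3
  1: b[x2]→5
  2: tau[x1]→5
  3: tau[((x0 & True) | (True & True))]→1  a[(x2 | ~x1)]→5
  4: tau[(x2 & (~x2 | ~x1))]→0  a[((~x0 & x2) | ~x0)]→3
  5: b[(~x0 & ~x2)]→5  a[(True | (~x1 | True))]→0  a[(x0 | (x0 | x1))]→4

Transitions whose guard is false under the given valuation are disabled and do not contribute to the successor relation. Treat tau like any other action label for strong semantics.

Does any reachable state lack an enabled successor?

Answer: DEADLOCK-FREE

Trace:
Reachable = {0,1,3,4,5}
  0: tau→3  [deg 1]
  1: b→5  [deg 1]
  3: a→5  tau→1  [deg 2]
  4: a→3  [deg 1]
  5: a→0  a→4  [deg 2]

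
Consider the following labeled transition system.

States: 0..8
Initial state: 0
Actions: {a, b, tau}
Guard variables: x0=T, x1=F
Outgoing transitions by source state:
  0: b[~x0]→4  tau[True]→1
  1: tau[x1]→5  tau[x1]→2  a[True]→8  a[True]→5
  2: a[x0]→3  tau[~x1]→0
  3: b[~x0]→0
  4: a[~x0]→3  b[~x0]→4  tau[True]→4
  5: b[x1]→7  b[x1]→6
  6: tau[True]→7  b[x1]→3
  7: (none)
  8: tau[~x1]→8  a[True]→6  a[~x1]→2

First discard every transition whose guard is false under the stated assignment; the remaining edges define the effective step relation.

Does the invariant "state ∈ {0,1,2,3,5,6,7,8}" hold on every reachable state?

Answer: INVARIANT HOLDS

Trace:
Inv-set: {0,1,2,3,5,6,7,8}
Reach set: {0,1,2,3,5,6,7,8}
  0: ✓
  1: ✓
  2: ✓
  3: ✓
  5: ✓
  6: ✓
  7: ✓
  8: ✓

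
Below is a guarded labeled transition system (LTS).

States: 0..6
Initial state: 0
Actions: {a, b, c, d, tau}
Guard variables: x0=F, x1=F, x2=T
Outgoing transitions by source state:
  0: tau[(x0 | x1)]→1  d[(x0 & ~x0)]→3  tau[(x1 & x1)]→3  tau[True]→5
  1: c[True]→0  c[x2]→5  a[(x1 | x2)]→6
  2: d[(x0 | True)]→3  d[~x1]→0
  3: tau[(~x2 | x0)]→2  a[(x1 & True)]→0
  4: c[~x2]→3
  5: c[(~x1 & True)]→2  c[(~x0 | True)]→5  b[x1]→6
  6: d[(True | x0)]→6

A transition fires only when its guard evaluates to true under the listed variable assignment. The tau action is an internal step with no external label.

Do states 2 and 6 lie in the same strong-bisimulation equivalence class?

Bisimulation quotient by refinement:
  P[0] = {{0,1,2,3,4,5,6}}
  P[1] = {{0},{1},{2,6},{3,4},{5}}
  P[2] = {{0},{1},{2},{3,4},{5},{6}}
stable after 3 split(s): 6 block(s)
class of 2: {2}; class of 6: {6}

Answer: NOT BISIMILAR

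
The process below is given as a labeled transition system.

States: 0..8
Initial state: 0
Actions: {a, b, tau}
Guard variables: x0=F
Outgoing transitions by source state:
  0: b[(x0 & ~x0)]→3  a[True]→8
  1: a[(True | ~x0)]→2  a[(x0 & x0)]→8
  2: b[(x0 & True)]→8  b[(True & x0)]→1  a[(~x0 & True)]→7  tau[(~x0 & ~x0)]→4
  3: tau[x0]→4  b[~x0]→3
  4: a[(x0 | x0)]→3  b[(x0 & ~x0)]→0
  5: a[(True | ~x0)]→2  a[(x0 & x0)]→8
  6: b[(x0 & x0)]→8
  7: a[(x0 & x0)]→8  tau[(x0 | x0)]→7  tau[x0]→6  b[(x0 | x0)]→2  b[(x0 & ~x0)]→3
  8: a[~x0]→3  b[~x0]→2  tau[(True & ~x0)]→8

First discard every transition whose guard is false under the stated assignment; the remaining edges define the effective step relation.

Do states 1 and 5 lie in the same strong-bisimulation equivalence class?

Answer: BISIMILAR

Analysis:
Bisimulation quotient by refinement:
  P[0] = {{0,1,2,3,4,5,6,7,8}}
  P[1] = {{0,1,5},{2},{3},{4,6,7},{8}}
  P[2] = {{0},{1,5},{2},{3},{4,6,7},{8}}
stable after 3 split(s): 6 block(s)
[1]={1,5}  [5]={1,5}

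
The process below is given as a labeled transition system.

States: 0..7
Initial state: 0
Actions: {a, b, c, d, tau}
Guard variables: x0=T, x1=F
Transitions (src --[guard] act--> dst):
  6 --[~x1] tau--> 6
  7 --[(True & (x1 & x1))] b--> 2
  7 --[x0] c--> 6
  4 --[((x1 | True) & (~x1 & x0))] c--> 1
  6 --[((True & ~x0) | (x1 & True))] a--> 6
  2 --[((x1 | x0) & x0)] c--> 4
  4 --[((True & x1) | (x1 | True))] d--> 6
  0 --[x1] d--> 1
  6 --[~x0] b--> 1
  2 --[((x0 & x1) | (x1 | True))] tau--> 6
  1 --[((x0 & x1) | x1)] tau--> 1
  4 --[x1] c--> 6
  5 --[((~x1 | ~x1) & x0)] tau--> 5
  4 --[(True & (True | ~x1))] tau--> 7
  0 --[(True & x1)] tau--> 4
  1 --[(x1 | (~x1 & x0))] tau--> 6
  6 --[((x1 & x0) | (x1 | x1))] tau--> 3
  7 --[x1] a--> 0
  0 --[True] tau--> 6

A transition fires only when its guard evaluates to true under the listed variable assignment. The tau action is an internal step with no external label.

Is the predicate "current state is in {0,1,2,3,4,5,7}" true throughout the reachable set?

Answer: INVARIANT VIOLATED at state 6

Working:
Inv-set: {0,1,2,3,4,5,7}
Reach set: {0,6}
  0: ✓
  6: VIOLATES
counterexample path to 6: tau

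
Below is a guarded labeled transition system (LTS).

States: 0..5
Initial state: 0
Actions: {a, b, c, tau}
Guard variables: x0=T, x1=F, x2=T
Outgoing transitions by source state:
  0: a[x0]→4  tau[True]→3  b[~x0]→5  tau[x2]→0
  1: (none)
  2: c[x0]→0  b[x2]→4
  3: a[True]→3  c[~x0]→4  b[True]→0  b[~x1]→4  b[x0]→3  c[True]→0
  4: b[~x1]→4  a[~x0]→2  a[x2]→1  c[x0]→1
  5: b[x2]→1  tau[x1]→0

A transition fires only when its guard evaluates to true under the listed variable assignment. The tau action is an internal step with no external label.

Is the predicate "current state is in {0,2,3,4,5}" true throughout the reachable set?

Allowed set {0,2,3,4,5}
Reach set: {0,1,3,4}
  0: ok
  1: ✗ unsafe
  3: ok
  4: ok
reach 1 via a·a — violates

Answer: INVARIANT VIOLATED at state 1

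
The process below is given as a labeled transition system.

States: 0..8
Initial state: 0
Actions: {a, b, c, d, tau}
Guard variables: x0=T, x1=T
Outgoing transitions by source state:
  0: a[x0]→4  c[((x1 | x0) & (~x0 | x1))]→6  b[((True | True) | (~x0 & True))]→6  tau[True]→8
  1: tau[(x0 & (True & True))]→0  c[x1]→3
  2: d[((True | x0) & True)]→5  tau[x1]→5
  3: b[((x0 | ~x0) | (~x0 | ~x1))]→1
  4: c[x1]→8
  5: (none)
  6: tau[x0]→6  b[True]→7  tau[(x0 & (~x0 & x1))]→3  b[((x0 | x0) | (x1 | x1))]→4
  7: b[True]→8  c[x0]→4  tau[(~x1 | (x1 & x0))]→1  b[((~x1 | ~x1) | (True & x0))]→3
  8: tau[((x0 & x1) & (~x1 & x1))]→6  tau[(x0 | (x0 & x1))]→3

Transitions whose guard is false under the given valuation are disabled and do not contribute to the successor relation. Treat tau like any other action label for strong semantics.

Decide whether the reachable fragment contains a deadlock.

Answer: DEADLOCK-FREE

Working:
Reachable = {0,1,3,4,6,7,8}
  0: a→4  b→6  c→6  tau→8  [4 exit(s)]
  1: c→3  tau→0  [2 exit(s)]
  3: b→1  [1 exit(s)]
  4: c→8  [1 exit(s)]
  6: b→4  b→7  tau→6  [3 exit(s)]
  7: b→3  b→8  c→4  tau→1  [4 exit(s)]
  8: tau→3  [1 exit(s)]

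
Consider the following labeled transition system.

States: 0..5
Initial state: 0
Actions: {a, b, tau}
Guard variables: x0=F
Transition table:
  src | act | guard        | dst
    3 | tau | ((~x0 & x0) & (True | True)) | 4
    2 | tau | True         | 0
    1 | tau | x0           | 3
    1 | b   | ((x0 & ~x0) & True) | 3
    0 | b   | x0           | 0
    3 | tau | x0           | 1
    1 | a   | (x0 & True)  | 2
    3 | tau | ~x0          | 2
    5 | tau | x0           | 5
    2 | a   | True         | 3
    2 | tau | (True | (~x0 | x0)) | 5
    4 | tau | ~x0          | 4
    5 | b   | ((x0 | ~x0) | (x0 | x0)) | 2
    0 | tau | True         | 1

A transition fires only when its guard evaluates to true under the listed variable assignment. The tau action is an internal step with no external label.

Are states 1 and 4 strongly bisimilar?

Answer: NOT BISIMILAR

Analysis:
Compute ~ classes (split until stable):
  P[0] = {{0,1,2,3,4,5}}
  P[1] = {{0,3,4},{1},{2},{5}}
  P[2] = {{0},{1},{2},{3},{4},{5}}
Fixed point at round 3; 6 class(es).
class of 1: {1}; class of 4: {4}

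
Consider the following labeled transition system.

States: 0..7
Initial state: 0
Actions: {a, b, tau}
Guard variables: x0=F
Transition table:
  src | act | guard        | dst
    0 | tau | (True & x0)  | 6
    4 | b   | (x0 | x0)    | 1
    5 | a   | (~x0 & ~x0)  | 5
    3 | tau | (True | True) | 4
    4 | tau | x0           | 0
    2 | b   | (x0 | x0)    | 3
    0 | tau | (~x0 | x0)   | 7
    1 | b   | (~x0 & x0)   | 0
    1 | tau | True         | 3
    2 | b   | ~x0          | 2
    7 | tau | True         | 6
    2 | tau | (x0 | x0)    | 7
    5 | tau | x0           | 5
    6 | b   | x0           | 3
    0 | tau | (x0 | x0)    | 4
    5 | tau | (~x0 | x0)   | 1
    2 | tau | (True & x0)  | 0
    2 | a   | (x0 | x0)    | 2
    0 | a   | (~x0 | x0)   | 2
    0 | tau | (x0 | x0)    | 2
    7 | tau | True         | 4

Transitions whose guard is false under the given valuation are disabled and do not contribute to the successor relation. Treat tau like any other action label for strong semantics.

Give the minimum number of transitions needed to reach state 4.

Answer: 2

Analysis:
Breadth-first toward 4:
  L0 = {0}
  L1 = {2,7}
  L2 = {4,6}
depth(4)=2, e.g. tau·tau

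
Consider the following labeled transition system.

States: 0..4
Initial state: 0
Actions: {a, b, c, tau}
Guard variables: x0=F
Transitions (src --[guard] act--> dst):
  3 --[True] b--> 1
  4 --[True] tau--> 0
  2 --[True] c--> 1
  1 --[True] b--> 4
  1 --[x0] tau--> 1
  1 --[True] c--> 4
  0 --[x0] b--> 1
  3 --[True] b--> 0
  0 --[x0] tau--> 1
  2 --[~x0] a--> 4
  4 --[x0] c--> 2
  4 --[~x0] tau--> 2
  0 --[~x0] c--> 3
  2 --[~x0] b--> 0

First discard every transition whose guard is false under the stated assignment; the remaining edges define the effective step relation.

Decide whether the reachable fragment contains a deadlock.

Reachable = {0,1,2,3,4}
  0: c→3  [1 exit(s)]
  1: b→4  c→4  [2 exit(s)]
  2: a→4  b→0  c→1  [3 exit(s)]
  3: b→0  b→1  [2 exit(s)]
  4: tau→0  tau→2  [2 exit(s)]

Answer: DEADLOCK-FREE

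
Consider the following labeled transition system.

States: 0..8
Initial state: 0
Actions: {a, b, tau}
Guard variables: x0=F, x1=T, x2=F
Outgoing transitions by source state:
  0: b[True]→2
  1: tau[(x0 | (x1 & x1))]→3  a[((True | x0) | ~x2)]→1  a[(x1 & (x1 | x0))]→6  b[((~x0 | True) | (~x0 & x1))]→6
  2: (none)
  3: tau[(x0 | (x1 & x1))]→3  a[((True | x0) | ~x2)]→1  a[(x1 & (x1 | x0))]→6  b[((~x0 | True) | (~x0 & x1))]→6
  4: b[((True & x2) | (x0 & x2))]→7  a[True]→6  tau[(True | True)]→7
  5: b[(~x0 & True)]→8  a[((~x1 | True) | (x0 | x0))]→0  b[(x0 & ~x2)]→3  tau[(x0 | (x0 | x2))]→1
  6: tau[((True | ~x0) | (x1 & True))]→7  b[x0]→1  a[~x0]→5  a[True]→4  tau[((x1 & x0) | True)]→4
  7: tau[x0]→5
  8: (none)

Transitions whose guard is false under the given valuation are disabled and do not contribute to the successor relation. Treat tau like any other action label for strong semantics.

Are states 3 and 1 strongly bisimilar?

Compute ~ classes (split until stable):
  π0 = {{0,1,2,3,4,5,6,7,8}}
  π1 = {{0},{1,3},{2,7,8},{4,6},{5}}
  π2 = {{0},{1,3},{2,7,8},{4},{5},{6}}
6 equivalence class(es) (converged in 3)
[3]={1,3}  [1]={1,3}

Answer: BISIMILAR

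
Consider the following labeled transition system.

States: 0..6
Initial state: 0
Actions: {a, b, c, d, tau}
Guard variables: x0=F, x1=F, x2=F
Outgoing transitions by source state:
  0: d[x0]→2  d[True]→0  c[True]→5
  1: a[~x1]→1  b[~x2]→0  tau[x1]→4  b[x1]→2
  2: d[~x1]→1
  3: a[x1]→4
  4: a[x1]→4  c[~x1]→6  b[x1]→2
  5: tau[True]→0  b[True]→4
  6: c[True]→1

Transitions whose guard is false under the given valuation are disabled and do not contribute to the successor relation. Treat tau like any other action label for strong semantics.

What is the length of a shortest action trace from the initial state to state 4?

Layered search for 4:
  depth 0: {0}
  depth 1: {5}
  depth 2: {4}
depth(4)=2, e.g. c·b

Answer: 2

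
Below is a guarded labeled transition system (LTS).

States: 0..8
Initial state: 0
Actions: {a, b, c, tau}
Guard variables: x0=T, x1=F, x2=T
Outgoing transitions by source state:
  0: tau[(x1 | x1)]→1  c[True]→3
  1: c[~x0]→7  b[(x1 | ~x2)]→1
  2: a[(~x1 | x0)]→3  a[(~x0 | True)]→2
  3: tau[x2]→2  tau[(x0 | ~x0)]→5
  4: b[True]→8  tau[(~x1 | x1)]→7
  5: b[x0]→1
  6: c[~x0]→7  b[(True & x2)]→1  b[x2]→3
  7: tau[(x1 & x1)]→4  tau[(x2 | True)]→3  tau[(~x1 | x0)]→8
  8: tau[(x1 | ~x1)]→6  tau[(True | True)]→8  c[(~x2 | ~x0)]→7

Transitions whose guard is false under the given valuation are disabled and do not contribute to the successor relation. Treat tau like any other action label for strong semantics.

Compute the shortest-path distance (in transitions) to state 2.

Answer: 2

Working:
BFS to 2:
  L0 = {0}
  L1 = {3}
  L2 = {2,5}
2 enters at depth 2; path c·tau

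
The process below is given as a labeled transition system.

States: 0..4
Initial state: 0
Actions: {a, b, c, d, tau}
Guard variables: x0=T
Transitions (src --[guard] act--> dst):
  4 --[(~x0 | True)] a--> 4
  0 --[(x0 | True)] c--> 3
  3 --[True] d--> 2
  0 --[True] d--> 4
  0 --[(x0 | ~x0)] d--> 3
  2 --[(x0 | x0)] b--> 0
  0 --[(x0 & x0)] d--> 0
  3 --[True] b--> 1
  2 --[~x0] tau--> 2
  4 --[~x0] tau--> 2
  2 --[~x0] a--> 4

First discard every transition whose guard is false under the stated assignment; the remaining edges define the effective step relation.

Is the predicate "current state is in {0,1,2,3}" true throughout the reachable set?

Answer: INVARIANT VIOLATED at state 4

Analysis:
Allowed set {0,1,2,3}
Reach set: {0,1,2,3,4}
  0: safe
  1: safe
  2: safe
  3: safe
  4: ✗ unsafe
reach 4 via d — violates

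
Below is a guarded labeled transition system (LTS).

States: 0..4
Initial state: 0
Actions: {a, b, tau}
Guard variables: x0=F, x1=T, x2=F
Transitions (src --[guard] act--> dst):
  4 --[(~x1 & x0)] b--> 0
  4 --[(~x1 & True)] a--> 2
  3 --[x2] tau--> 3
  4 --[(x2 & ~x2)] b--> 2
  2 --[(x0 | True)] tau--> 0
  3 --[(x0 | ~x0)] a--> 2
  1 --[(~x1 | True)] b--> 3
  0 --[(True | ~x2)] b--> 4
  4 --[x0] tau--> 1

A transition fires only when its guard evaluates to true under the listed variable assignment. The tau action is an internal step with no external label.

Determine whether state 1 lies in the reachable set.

Guard filter leaves 4 enabled edge(s).
Layer 0: {0}
Layer 1: {4}  now seen {0,4}
Reach set: {0,4}

Answer: UNREACHABLE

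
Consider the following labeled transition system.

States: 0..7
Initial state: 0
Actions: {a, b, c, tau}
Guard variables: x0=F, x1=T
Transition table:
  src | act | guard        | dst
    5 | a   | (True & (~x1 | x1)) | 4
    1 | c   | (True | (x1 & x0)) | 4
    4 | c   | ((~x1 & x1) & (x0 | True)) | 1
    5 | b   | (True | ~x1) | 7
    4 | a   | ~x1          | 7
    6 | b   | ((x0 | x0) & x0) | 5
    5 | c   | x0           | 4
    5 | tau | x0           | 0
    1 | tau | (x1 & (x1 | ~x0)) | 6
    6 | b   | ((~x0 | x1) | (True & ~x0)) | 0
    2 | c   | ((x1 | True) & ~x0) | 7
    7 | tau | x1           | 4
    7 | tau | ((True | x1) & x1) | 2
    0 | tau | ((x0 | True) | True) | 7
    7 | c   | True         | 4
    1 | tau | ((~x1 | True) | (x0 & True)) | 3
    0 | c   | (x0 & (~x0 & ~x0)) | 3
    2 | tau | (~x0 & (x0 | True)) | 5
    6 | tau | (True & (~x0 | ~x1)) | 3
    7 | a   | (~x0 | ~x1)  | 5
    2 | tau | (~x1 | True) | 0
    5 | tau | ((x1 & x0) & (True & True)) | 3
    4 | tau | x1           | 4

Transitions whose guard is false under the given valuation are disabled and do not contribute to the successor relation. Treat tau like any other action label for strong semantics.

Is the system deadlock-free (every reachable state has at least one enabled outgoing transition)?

Reach set: {0,2,4,5,7}
  0: tau→7  [1 out]
  2: c→7  tau→0  tau→5  [3 out]
  4: tau→4  [1 out]
  5: a→4  b→7  [2 out]
  7: a→5  c→4  tau→2  tau→4  [4 out]

Answer: DEADLOCK-FREE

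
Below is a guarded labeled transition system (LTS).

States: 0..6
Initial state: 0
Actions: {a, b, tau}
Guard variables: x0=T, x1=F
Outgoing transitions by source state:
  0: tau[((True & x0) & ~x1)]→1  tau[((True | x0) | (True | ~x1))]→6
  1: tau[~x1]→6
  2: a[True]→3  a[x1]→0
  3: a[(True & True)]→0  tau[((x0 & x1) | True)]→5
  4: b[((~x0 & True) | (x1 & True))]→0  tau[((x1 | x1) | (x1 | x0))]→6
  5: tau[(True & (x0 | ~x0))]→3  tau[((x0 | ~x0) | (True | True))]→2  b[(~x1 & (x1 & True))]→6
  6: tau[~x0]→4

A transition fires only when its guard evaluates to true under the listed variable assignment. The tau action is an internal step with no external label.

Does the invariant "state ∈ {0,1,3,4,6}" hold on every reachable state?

Safe = {0,1,3,4,6}
Reachable = {0,1,6}
  0: ok
  1: ok
  6: ok

Answer: INVARIANT HOLDS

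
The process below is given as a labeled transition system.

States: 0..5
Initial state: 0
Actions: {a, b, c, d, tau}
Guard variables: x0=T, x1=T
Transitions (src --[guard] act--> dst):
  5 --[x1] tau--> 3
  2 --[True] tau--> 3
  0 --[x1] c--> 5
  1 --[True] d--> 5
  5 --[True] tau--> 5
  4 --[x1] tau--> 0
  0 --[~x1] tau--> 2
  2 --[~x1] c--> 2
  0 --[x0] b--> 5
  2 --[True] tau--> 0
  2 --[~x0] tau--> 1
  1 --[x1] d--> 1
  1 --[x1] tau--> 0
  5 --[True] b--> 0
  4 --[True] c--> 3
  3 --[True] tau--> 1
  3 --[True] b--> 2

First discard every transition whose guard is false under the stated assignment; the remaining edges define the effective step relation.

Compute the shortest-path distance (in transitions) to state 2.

Answer: 3

Trace:
Layered search for 2:
  L0 = {0}
  L1 = {5}
  L2 = {3}
  L3 = {1,2}
first hit 2 at d=3 via b·tau·b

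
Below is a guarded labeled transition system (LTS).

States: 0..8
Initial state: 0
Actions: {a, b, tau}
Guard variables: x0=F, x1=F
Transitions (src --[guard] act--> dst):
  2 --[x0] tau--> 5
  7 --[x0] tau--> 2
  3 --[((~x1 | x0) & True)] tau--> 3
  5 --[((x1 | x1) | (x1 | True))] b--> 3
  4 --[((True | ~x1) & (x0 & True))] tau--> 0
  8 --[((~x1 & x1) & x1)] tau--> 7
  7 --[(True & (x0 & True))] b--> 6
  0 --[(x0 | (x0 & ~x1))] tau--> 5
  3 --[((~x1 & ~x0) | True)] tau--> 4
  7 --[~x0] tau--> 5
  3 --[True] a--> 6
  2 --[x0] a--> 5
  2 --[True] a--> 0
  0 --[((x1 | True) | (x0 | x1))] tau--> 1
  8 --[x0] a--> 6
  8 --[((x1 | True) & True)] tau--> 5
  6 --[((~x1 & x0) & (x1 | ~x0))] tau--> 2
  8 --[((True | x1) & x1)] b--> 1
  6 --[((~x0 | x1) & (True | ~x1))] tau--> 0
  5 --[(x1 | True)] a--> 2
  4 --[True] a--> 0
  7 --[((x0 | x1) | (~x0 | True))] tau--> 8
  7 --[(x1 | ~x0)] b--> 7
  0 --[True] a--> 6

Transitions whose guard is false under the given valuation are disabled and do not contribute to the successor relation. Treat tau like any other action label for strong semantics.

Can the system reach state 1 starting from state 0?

14 transition(s) survive guard evaluation.
depth 0: {0}
depth 1: {1,6}  total {0,1,6}
Reachable = {0,1,6}
witness 1: tau

Answer: REACHABLE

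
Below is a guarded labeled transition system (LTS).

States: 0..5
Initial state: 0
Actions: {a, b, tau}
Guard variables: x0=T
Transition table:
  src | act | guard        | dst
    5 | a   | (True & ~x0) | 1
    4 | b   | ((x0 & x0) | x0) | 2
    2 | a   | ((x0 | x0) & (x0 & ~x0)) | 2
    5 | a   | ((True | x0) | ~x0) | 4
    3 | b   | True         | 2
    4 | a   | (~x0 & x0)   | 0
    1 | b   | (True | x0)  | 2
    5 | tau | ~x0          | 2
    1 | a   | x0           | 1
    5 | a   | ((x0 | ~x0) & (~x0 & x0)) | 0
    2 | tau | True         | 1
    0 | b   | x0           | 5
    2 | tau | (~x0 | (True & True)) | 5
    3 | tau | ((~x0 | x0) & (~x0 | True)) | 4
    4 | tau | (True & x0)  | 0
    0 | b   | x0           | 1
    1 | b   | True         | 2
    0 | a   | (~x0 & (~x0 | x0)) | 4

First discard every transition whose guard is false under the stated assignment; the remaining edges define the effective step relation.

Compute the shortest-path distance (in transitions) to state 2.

Breadth-first toward 2:
  Layer 0: {0}
  Layer 1: {1,5}
  Layer 2: {2,4}
first hit 2 at d=2 via b·b

Answer: 2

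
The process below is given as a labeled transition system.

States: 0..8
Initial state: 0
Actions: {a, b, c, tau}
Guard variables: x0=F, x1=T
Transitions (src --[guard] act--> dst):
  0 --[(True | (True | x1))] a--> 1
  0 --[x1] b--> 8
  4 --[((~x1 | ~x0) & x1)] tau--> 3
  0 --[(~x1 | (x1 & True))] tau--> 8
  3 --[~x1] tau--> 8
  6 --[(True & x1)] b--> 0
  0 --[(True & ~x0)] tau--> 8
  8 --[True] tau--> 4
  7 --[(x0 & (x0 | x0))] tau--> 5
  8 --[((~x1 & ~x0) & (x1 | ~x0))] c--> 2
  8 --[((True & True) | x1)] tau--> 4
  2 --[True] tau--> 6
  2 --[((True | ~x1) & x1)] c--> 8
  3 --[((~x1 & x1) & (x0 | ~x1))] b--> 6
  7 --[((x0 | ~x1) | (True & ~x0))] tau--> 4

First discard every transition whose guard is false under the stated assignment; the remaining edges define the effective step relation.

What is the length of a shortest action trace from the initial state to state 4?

Layered search for 4:
  Layer 0: {0}
  Layer 1: {1,8}
  Layer 2: {4}
4 enters at depth 2; path b·tau

Answer: 2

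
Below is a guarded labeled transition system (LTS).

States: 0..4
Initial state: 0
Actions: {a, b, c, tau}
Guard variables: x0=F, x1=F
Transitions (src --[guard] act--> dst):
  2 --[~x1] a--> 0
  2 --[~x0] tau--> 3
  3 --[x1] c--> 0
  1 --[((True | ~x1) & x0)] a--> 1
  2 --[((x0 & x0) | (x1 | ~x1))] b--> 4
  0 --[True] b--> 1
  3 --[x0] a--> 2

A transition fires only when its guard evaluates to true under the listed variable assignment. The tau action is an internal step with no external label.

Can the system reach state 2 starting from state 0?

4 transition(s) survive guard evaluation.
depth 0: {0}
depth 1: {1}  now seen {0,1}
Reachable = {0,1}

Answer: UNREACHABLE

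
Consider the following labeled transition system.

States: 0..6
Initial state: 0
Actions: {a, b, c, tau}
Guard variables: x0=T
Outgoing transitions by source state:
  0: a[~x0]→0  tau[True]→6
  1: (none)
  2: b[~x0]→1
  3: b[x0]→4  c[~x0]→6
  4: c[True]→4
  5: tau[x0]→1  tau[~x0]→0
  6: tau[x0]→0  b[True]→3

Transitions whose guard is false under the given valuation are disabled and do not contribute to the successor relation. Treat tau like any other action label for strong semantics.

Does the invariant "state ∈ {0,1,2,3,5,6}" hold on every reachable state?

Safe = {0,1,2,3,5,6}
Reachable = {0,3,4,6}
  0: ok
  3: ok
  4: VIOLATES
  6: ok
witness against invariant: tau·b·b → 4

Answer: INVARIANT VIOLATED at state 4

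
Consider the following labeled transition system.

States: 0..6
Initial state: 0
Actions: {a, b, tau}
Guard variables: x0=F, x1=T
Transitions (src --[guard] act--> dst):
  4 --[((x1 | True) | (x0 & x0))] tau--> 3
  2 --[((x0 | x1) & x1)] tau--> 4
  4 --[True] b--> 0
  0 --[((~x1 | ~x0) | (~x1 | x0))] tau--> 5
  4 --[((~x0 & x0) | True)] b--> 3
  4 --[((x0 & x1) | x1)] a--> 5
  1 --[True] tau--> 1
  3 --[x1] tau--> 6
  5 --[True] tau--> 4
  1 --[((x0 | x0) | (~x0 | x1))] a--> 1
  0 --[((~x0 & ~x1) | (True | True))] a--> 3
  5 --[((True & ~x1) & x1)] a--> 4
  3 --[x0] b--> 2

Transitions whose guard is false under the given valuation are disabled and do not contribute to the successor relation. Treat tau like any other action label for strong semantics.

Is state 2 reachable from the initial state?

Guard filter leaves 11 enabled edge(s).
Layer 0: {0}
Layer 1: {3,5}  now seen {0,3,5}
Layer 2: {4,6}  now seen {0,3,4,5,6}
Reach set: {0,3,4,5,6}

Answer: UNREACHABLE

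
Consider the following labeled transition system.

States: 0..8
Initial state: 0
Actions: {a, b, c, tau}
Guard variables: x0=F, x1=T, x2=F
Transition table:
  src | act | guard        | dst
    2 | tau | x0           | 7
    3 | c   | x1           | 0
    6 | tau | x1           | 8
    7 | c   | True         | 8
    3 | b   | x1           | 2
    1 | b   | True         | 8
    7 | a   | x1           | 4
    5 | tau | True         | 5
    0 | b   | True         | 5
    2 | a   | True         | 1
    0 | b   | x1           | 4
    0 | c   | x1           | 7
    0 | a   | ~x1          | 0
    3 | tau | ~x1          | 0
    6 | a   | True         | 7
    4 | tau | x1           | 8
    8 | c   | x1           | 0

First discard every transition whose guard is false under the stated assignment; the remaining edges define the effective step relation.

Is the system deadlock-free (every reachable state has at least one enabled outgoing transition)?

R = {0,4,5,7,8}
  0: b→4  b→5  c→7  [3 exit(s)]
  4: tau→8  [1 exit(s)]
  5: tau→5  [1 exit(s)]
  7: a→4  c→8  [2 exit(s)]
  8: c→0  [1 exit(s)]

Answer: DEADLOCK-FREE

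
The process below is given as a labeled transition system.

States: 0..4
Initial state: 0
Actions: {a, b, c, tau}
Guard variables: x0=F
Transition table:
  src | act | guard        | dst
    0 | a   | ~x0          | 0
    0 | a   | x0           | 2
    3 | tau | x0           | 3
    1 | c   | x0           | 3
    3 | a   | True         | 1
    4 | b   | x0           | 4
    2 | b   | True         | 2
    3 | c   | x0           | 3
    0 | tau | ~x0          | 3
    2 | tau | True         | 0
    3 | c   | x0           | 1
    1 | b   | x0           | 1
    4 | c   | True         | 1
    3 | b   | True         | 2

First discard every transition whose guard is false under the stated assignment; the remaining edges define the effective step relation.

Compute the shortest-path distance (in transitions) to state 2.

Answer: 2

Working:
Layered search for 2:
  depth 0: {0}
  depth 1: {3}
  depth 2: {1,2}
depth(2)=2, e.g. tau·b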